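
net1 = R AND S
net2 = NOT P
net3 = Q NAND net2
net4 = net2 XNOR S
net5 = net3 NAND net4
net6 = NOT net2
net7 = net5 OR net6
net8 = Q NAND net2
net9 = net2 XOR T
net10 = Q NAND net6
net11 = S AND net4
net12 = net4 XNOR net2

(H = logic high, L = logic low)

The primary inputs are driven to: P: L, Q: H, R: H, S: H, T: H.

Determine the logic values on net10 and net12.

net10 = H, net12 = H

net2 = NOT P = NOT L = H
net4 = net2 XNOR S = H XNOR H = H
net6 = NOT net2 = NOT H = L
net10 = Q NAND net6 = H NAND L = H
net12 = net4 XNOR net2 = H XNOR H = H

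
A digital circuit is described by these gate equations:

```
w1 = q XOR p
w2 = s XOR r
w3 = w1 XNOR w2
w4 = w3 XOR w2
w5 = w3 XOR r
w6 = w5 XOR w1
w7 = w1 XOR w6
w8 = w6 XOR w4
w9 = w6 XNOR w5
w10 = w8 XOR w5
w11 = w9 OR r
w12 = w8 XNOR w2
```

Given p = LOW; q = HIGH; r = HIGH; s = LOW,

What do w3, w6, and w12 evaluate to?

w3 = HIGH, w6 = HIGH, w12 = HIGH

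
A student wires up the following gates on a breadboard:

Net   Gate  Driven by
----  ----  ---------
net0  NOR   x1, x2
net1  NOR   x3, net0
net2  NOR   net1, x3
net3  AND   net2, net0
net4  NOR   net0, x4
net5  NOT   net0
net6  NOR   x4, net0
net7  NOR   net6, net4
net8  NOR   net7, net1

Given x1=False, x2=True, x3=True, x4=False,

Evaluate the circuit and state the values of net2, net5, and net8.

net0 = x1 NOR x2 = False NOR True = False
net1 = x3 NOR net0 = True NOR False = False
net2 = net1 NOR x3 = False NOR True = False
net4 = net0 NOR x4 = False NOR False = True
net5 = NOT net0 = NOT False = True
net6 = x4 NOR net0 = False NOR False = True
net7 = net6 NOR net4 = True NOR True = False
net8 = net7 NOR net1 = False NOR False = True

net2 = False; net5 = True; net8 = True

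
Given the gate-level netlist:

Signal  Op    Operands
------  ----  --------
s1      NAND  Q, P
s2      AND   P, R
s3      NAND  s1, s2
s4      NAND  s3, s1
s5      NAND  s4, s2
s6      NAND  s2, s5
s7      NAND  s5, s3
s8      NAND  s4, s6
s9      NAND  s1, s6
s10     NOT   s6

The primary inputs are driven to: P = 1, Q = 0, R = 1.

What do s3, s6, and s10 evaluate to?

s3 = 0, s6 = 1, s10 = 0

s1 = Q NAND P = 0 NAND 1 = 1
s2 = P AND R = 1 AND 1 = 1
s3 = s1 NAND s2 = 1 NAND 1 = 0
s4 = s3 NAND s1 = 0 NAND 1 = 1
s5 = s4 NAND s2 = 1 NAND 1 = 0
s6 = s2 NAND s5 = 1 NAND 0 = 1
s10 = NOT s6 = NOT 1 = 0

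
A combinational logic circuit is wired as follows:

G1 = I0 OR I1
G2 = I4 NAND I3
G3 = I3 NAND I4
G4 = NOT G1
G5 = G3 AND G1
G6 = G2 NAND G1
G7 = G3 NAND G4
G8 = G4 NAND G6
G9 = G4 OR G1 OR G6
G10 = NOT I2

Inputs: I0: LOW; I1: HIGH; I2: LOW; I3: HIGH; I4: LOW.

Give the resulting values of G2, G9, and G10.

G1 = I0 OR I1 = LOW OR HIGH = HIGH
G2 = I4 NAND I3 = LOW NAND HIGH = HIGH
G4 = NOT G1 = NOT HIGH = LOW
G6 = G2 NAND G1 = HIGH NAND HIGH = LOW
G9 = G4 OR G1 OR G6 = LOW OR HIGH OR LOW = HIGH
G10 = NOT I2 = NOT LOW = HIGH

G2 = HIGH, G9 = HIGH, G10 = HIGH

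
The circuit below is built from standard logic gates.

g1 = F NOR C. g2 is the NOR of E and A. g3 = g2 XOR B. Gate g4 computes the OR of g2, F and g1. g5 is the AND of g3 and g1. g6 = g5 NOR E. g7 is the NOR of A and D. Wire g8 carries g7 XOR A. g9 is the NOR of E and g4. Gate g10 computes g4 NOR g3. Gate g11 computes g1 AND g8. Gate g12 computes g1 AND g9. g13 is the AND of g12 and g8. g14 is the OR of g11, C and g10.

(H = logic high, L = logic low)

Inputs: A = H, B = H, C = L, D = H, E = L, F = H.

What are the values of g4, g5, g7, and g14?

g1 = F NOR C = H NOR L = L
g2 = E NOR A = L NOR H = L
g3 = g2 XOR B = L XOR H = H
g4 = g2 OR F OR g1 = L OR H OR L = H
g5 = g3 AND g1 = H AND L = L
g7 = A NOR D = H NOR H = L
g8 = g7 XOR A = L XOR H = H
g10 = g4 NOR g3 = H NOR H = L
g11 = g1 AND g8 = L AND H = L
g14 = g11 OR C OR g10 = L OR L OR L = L

g4 = H, g5 = L, g7 = L, g14 = L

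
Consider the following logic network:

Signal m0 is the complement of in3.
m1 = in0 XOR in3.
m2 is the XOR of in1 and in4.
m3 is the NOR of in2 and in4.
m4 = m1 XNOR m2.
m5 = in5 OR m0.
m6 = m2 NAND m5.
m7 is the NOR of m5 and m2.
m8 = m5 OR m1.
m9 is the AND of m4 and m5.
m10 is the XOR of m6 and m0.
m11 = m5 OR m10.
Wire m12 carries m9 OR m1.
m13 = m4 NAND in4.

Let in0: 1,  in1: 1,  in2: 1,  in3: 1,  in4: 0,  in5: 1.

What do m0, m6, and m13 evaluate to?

m0 = 0, m6 = 0, m13 = 1

m0 = NOT in3 = NOT 1 = 0
m1 = in0 XOR in3 = 1 XOR 1 = 0
m2 = in1 XOR in4 = 1 XOR 0 = 1
m4 = m1 XNOR m2 = 0 XNOR 1 = 0
m5 = in5 OR m0 = 1 OR 0 = 1
m6 = m2 NAND m5 = 1 NAND 1 = 0
m13 = m4 NAND in4 = 0 NAND 0 = 1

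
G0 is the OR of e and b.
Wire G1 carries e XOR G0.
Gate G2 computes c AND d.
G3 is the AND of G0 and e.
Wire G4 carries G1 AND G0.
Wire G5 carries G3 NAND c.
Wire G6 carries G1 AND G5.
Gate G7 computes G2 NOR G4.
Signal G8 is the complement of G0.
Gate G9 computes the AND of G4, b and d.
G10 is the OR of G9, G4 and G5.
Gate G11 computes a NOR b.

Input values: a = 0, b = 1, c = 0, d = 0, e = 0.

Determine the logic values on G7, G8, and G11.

G0 = e OR b = 0 OR 1 = 1
G1 = e XOR G0 = 0 XOR 1 = 1
G2 = c AND d = 0 AND 0 = 0
G4 = G1 AND G0 = 1 AND 1 = 1
G7 = G2 NOR G4 = 0 NOR 1 = 0
G8 = NOT G0 = NOT 1 = 0
G11 = a NOR b = 0 NOR 1 = 0

G7 = 0; G8 = 0; G11 = 0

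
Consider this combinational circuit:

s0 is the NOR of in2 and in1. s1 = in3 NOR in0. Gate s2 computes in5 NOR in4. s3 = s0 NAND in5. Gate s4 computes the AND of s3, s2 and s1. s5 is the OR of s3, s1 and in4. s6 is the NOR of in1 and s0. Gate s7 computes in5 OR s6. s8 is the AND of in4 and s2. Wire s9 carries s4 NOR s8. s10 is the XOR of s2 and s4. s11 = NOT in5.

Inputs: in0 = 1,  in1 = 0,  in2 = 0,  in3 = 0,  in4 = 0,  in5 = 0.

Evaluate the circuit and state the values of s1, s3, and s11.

s1 = 0, s3 = 1, s11 = 1

s0 = in2 NOR in1 = 0 NOR 0 = 1
s1 = in3 NOR in0 = 0 NOR 1 = 0
s3 = s0 NAND in5 = 1 NAND 0 = 1
s11 = NOT in5 = NOT 0 = 1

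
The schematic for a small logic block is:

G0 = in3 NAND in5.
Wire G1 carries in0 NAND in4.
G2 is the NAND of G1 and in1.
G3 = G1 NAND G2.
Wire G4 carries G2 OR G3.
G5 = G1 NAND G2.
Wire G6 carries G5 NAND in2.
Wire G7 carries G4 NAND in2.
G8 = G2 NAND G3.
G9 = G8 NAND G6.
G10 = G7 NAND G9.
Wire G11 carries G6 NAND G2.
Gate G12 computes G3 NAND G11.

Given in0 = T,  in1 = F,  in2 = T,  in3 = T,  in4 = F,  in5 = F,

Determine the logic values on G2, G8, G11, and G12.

G2 = T, G8 = T, G11 = F, G12 = T

G1 = in0 NAND in4 = T NAND F = T
G2 = G1 NAND in1 = T NAND F = T
G3 = G1 NAND G2 = T NAND T = F
G5 = G1 NAND G2 = T NAND T = F
G6 = G5 NAND in2 = F NAND T = T
G8 = G2 NAND G3 = T NAND F = T
G11 = G6 NAND G2 = T NAND T = F
G12 = G3 NAND G11 = F NAND F = T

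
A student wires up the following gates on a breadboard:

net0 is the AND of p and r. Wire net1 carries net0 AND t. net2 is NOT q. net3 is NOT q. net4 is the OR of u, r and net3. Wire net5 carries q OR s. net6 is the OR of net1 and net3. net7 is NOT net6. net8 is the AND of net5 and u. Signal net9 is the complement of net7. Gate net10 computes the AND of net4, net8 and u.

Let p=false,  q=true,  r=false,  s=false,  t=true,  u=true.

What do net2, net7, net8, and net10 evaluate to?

net2 = false, net7 = true, net8 = true, net10 = true

net0 = p AND r = false AND false = false
net1 = net0 AND t = false AND true = false
net2 = NOT q = NOT true = false
net3 = NOT q = NOT true = false
net4 = u OR r OR net3 = true OR false OR false = true
net5 = q OR s = true OR false = true
net6 = net1 OR net3 = false OR false = false
net7 = NOT net6 = NOT false = true
net8 = net5 AND u = true AND true = true
net10 = net4 AND net8 AND u = true AND true AND true = true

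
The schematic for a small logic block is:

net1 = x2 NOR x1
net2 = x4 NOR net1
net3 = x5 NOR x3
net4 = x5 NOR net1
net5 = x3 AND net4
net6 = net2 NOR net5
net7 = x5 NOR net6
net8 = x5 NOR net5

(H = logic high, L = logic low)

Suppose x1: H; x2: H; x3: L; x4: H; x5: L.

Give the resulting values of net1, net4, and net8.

net1 = L, net4 = H, net8 = H

net1 = x2 NOR x1 = H NOR H = L
net4 = x5 NOR net1 = L NOR L = H
net5 = x3 AND net4 = L AND H = L
net8 = x5 NOR net5 = L NOR L = H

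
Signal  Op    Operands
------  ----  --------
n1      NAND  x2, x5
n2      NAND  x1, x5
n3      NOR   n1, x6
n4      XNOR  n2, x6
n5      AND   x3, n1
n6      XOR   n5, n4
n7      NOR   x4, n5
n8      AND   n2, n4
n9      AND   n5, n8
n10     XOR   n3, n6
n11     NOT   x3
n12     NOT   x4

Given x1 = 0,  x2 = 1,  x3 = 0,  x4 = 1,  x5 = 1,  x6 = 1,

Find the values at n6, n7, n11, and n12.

n6 = 1  n7 = 0  n11 = 1  n12 = 0

n1 = x2 NAND x5 = 1 NAND 1 = 0
n2 = x1 NAND x5 = 0 NAND 1 = 1
n4 = n2 XNOR x6 = 1 XNOR 1 = 1
n5 = x3 AND n1 = 0 AND 0 = 0
n6 = n5 XOR n4 = 0 XOR 1 = 1
n7 = x4 NOR n5 = 1 NOR 0 = 0
n11 = NOT x3 = NOT 0 = 1
n12 = NOT x4 = NOT 1 = 0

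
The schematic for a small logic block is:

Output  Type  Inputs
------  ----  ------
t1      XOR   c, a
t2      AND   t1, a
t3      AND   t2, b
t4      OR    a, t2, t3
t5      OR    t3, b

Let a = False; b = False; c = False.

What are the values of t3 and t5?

t1 = c XOR a = False XOR False = False
t2 = t1 AND a = False AND False = False
t3 = t2 AND b = False AND False = False
t5 = t3 OR b = False OR False = False

t3 = False, t5 = False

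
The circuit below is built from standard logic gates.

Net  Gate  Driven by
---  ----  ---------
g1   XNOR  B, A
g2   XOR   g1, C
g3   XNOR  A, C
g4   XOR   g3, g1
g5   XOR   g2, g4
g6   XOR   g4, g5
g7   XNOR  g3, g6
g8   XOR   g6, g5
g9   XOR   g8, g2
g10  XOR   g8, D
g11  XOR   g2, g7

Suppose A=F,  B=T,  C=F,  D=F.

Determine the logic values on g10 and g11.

g1 = B XNOR A = T XNOR F = F
g2 = g1 XOR C = F XOR F = F
g3 = A XNOR C = F XNOR F = T
g4 = g3 XOR g1 = T XOR F = T
g5 = g2 XOR g4 = F XOR T = T
g6 = g4 XOR g5 = T XOR T = F
g7 = g3 XNOR g6 = T XNOR F = F
g8 = g6 XOR g5 = F XOR T = T
g10 = g8 XOR D = T XOR F = T
g11 = g2 XOR g7 = F XOR F = F

g10 = T, g11 = F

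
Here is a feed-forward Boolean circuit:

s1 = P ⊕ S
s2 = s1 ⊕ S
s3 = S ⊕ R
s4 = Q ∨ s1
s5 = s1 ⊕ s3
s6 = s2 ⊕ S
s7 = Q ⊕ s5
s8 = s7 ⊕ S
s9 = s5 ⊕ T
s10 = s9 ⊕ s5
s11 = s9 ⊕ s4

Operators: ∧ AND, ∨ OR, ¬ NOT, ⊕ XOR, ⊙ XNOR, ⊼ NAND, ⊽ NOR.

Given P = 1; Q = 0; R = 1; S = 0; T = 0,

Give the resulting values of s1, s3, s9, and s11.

s1 = 1, s3 = 1, s9 = 0, s11 = 1

s1 = P XOR S = 1 XOR 0 = 1
s3 = S XOR R = 0 XOR 1 = 1
s4 = Q OR s1 = 0 OR 1 = 1
s5 = s1 XOR s3 = 1 XOR 1 = 0
s9 = s5 XOR T = 0 XOR 0 = 0
s11 = s9 XOR s4 = 0 XOR 1 = 1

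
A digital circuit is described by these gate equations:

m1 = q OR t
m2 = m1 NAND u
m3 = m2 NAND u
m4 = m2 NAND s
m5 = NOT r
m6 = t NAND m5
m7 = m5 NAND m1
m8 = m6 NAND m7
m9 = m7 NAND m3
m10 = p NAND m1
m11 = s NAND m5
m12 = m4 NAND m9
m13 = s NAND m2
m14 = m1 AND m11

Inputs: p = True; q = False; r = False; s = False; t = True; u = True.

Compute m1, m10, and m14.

m1 = True  m10 = False  m14 = True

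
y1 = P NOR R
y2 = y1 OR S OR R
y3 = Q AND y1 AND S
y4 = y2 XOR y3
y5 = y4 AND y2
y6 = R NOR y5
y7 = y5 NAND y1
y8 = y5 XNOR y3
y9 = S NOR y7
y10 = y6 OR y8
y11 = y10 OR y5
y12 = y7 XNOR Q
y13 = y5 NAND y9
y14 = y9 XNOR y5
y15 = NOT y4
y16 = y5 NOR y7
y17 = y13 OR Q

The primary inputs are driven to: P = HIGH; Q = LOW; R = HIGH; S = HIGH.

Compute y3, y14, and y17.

y3 = LOW; y14 = LOW; y17 = HIGH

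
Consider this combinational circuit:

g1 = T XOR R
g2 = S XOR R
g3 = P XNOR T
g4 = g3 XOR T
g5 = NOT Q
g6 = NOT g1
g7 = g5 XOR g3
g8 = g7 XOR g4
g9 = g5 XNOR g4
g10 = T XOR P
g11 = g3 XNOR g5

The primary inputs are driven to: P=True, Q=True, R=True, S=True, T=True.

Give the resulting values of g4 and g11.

g3 = P XNOR T = True XNOR True = True
g4 = g3 XOR T = True XOR True = False
g5 = NOT Q = NOT True = False
g11 = g3 XNOR g5 = True XNOR False = False

g4 = False, g11 = False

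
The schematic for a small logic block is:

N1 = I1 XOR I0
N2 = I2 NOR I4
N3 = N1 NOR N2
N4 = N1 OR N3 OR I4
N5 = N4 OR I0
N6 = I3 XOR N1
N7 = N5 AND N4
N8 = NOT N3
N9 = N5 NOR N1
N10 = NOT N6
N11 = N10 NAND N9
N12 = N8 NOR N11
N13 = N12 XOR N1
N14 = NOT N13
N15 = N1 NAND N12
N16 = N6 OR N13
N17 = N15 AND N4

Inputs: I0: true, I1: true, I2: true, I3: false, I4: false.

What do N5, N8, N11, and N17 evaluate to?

N5 = true, N8 = false, N11 = true, N17 = true

N1 = I1 XOR I0 = true XOR true = false
N2 = I2 NOR I4 = true NOR false = false
N3 = N1 NOR N2 = false NOR false = true
N4 = N1 OR N3 OR I4 = false OR true OR false = true
N5 = N4 OR I0 = true OR true = true
N6 = I3 XOR N1 = false XOR false = false
N8 = NOT N3 = NOT true = false
N9 = N5 NOR N1 = true NOR false = false
N10 = NOT N6 = NOT false = true
N11 = N10 NAND N9 = true NAND false = true
N12 = N8 NOR N11 = false NOR true = false
N15 = N1 NAND N12 = false NAND false = true
N17 = N15 AND N4 = true AND true = true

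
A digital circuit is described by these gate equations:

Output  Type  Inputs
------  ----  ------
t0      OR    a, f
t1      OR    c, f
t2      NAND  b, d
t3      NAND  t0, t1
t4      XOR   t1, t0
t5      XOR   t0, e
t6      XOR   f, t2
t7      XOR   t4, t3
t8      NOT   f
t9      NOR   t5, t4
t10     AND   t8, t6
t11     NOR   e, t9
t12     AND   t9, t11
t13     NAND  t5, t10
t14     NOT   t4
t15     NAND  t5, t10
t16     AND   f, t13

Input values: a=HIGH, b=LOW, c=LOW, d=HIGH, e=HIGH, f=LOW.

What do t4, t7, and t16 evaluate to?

t0 = a OR f = HIGH OR LOW = HIGH
t1 = c OR f = LOW OR LOW = LOW
t2 = b NAND d = LOW NAND HIGH = HIGH
t3 = t0 NAND t1 = HIGH NAND LOW = HIGH
t4 = t1 XOR t0 = LOW XOR HIGH = HIGH
t5 = t0 XOR e = HIGH XOR HIGH = LOW
t6 = f XOR t2 = LOW XOR HIGH = HIGH
t7 = t4 XOR t3 = HIGH XOR HIGH = LOW
t8 = NOT f = NOT LOW = HIGH
t10 = t8 AND t6 = HIGH AND HIGH = HIGH
t13 = t5 NAND t10 = LOW NAND HIGH = HIGH
t16 = f AND t13 = LOW AND HIGH = LOW

t4 = HIGH  t7 = LOW  t16 = LOW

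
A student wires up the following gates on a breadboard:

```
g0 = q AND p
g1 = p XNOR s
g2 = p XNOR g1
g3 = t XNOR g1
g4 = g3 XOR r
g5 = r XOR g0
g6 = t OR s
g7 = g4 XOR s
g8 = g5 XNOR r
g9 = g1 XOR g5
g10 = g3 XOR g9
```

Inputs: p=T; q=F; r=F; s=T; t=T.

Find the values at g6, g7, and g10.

g6 = T, g7 = F, g10 = F

g0 = q AND p = F AND T = F
g1 = p XNOR s = T XNOR T = T
g3 = t XNOR g1 = T XNOR T = T
g4 = g3 XOR r = T XOR F = T
g5 = r XOR g0 = F XOR F = F
g6 = t OR s = T OR T = T
g7 = g4 XOR s = T XOR T = F
g9 = g1 XOR g5 = T XOR F = T
g10 = g3 XOR g9 = T XOR T = F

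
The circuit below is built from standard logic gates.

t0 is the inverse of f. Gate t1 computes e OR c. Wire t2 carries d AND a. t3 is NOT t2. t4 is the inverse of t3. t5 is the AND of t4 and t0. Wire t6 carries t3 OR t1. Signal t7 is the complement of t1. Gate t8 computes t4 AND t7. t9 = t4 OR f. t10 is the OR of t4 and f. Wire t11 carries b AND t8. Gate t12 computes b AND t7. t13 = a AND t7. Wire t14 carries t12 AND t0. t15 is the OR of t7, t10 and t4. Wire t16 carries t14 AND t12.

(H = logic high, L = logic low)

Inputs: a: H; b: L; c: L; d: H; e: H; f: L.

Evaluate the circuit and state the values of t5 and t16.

t5 = H  t16 = L

t0 = NOT f = NOT L = H
t1 = e OR c = H OR L = H
t2 = d AND a = H AND H = H
t3 = NOT t2 = NOT H = L
t4 = NOT t3 = NOT L = H
t5 = t4 AND t0 = H AND H = H
t7 = NOT t1 = NOT H = L
t12 = b AND t7 = L AND L = L
t14 = t12 AND t0 = L AND H = L
t16 = t14 AND t12 = L AND L = L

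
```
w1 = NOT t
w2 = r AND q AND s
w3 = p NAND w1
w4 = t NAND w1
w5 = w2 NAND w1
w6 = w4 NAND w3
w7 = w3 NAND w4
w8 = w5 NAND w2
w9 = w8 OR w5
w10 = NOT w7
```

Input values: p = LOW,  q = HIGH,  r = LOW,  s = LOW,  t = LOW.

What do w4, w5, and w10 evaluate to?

w1 = NOT t = NOT LOW = HIGH
w2 = r AND q AND s = LOW AND HIGH AND LOW = LOW
w3 = p NAND w1 = LOW NAND HIGH = HIGH
w4 = t NAND w1 = LOW NAND HIGH = HIGH
w5 = w2 NAND w1 = LOW NAND HIGH = HIGH
w7 = w3 NAND w4 = HIGH NAND HIGH = LOW
w10 = NOT w7 = NOT LOW = HIGH

w4 = HIGH  w5 = HIGH  w10 = HIGH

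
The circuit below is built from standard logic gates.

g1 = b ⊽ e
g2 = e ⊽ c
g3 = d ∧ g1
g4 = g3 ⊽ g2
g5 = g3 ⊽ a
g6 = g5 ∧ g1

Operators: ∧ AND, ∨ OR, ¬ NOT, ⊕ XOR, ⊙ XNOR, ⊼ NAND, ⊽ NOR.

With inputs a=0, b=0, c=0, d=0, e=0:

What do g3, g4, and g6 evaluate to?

g3 = 0; g4 = 0; g6 = 1

g1 = b NOR e = 0 NOR 0 = 1
g2 = e NOR c = 0 NOR 0 = 1
g3 = d AND g1 = 0 AND 1 = 0
g4 = g3 NOR g2 = 0 NOR 1 = 0
g5 = g3 NOR a = 0 NOR 0 = 1
g6 = g5 AND g1 = 1 AND 1 = 1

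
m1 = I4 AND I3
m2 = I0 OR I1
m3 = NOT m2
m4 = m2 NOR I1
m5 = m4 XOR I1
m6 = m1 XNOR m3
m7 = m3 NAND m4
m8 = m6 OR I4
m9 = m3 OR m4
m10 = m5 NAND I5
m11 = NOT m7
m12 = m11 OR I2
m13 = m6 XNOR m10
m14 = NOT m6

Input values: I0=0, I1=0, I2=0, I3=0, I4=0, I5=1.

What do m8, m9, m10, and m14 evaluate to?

m8 = 0, m9 = 1, m10 = 0, m14 = 1

m1 = I4 AND I3 = 0 AND 0 = 0
m2 = I0 OR I1 = 0 OR 0 = 0
m3 = NOT m2 = NOT 0 = 1
m4 = m2 NOR I1 = 0 NOR 0 = 1
m5 = m4 XOR I1 = 1 XOR 0 = 1
m6 = m1 XNOR m3 = 0 XNOR 1 = 0
m8 = m6 OR I4 = 0 OR 0 = 0
m9 = m3 OR m4 = 1 OR 1 = 1
m10 = m5 NAND I5 = 1 NAND 1 = 0
m14 = NOT m6 = NOT 0 = 1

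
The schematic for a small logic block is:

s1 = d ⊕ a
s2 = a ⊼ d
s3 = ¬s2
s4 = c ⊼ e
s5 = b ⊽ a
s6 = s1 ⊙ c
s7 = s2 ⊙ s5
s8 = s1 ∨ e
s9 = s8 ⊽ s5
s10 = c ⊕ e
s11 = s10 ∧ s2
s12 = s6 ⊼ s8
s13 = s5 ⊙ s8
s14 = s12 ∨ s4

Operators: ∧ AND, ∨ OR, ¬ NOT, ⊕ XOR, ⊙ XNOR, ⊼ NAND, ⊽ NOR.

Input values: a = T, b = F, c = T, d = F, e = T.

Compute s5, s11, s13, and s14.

s5 = F  s11 = F  s13 = F  s14 = F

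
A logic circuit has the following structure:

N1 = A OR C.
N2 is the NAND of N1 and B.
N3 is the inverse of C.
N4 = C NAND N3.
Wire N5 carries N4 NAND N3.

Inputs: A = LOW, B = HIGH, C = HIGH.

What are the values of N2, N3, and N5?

N2 = LOW, N3 = LOW, N5 = HIGH

N1 = A OR C = LOW OR HIGH = HIGH
N2 = N1 NAND B = HIGH NAND HIGH = LOW
N3 = NOT C = NOT HIGH = LOW
N4 = C NAND N3 = HIGH NAND LOW = HIGH
N5 = N4 NAND N3 = HIGH NAND LOW = HIGH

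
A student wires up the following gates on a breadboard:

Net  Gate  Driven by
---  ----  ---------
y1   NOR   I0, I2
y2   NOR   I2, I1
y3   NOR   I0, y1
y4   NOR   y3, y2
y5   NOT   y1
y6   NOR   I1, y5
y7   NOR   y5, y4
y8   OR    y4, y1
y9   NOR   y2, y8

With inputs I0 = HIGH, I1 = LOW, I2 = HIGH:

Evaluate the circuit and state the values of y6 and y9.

y6 = LOW  y9 = LOW

y1 = I0 NOR I2 = HIGH NOR HIGH = LOW
y2 = I2 NOR I1 = HIGH NOR LOW = LOW
y3 = I0 NOR y1 = HIGH NOR LOW = LOW
y4 = y3 NOR y2 = LOW NOR LOW = HIGH
y5 = NOT y1 = NOT LOW = HIGH
y6 = I1 NOR y5 = LOW NOR HIGH = LOW
y8 = y4 OR y1 = HIGH OR LOW = HIGH
y9 = y2 NOR y8 = LOW NOR HIGH = LOW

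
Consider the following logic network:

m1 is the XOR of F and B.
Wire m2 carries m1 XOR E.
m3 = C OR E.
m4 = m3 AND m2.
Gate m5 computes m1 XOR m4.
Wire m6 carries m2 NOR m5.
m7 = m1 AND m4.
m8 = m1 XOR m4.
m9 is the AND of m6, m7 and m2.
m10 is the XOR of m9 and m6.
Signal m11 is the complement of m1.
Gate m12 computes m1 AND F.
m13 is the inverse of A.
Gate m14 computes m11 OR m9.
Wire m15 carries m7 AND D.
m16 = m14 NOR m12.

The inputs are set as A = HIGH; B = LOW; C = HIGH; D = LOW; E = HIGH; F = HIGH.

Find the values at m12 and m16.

m12 = HIGH, m16 = LOW

m1 = F XOR B = HIGH XOR LOW = HIGH
m2 = m1 XOR E = HIGH XOR HIGH = LOW
m3 = C OR E = HIGH OR HIGH = HIGH
m4 = m3 AND m2 = HIGH AND LOW = LOW
m5 = m1 XOR m4 = HIGH XOR LOW = HIGH
m6 = m2 NOR m5 = LOW NOR HIGH = LOW
m7 = m1 AND m4 = HIGH AND LOW = LOW
m9 = m6 AND m7 AND m2 = LOW AND LOW AND LOW = LOW
m11 = NOT m1 = NOT HIGH = LOW
m12 = m1 AND F = HIGH AND HIGH = HIGH
m14 = m11 OR m9 = LOW OR LOW = LOW
m16 = m14 NOR m12 = LOW NOR HIGH = LOW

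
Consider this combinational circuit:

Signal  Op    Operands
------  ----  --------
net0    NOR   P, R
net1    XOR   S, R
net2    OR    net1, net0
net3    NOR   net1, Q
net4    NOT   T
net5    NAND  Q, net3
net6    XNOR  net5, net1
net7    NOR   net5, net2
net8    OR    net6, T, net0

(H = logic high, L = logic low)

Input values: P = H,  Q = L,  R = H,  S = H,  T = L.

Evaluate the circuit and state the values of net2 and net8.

net2 = L, net8 = L

net0 = P NOR R = H NOR H = L
net1 = S XOR R = H XOR H = L
net2 = net1 OR net0 = L OR L = L
net3 = net1 NOR Q = L NOR L = H
net5 = Q NAND net3 = L NAND H = H
net6 = net5 XNOR net1 = H XNOR L = L
net8 = net6 OR T OR net0 = L OR L OR L = L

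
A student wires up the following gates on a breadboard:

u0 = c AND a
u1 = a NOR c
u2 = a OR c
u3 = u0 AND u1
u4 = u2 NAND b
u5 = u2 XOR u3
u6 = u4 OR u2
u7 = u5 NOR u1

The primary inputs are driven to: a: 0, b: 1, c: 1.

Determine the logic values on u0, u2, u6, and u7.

u0 = 0  u2 = 1  u6 = 1  u7 = 0

u0 = c AND a = 1 AND 0 = 0
u1 = a NOR c = 0 NOR 1 = 0
u2 = a OR c = 0 OR 1 = 1
u3 = u0 AND u1 = 0 AND 0 = 0
u4 = u2 NAND b = 1 NAND 1 = 0
u5 = u2 XOR u3 = 1 XOR 0 = 1
u6 = u4 OR u2 = 0 OR 1 = 1
u7 = u5 NOR u1 = 1 NOR 0 = 0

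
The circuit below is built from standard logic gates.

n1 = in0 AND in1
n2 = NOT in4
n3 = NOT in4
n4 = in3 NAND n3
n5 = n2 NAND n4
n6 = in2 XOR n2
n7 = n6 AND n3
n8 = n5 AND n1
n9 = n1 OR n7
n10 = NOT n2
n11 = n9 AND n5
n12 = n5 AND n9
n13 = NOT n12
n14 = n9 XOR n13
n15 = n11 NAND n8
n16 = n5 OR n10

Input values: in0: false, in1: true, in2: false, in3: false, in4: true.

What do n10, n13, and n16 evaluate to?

n10 = true, n13 = true, n16 = true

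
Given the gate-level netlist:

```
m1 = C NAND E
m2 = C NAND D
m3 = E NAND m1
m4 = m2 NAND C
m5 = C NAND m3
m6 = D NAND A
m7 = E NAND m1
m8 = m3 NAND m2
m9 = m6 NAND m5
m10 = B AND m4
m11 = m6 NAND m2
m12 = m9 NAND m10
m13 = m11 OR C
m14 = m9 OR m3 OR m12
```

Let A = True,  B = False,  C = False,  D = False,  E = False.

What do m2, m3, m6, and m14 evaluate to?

m2 = True  m3 = True  m6 = True  m14 = True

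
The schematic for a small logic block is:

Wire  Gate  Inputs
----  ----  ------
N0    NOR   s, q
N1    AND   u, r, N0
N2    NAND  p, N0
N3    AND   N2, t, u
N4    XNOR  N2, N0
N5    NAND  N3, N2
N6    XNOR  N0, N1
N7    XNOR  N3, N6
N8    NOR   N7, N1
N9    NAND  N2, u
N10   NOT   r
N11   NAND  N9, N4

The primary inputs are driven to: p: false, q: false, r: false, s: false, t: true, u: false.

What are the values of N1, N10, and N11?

N1 = false, N10 = true, N11 = false

N0 = s NOR q = false NOR false = true
N1 = u AND r AND N0 = false AND false AND true = false
N2 = p NAND N0 = false NAND true = true
N4 = N2 XNOR N0 = true XNOR true = true
N9 = N2 NAND u = true NAND false = true
N10 = NOT r = NOT false = true
N11 = N9 NAND N4 = true NAND true = false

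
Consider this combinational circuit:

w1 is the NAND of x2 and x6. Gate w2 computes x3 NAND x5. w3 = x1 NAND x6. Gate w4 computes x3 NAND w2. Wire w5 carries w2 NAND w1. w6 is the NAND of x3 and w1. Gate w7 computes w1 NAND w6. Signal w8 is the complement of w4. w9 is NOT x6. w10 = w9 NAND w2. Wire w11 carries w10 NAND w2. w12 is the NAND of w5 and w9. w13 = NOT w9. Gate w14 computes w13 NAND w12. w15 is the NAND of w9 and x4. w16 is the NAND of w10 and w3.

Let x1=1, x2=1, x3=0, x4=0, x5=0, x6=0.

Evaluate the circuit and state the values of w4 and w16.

w2 = x3 NAND x5 = 0 NAND 0 = 1
w3 = x1 NAND x6 = 1 NAND 0 = 1
w4 = x3 NAND w2 = 0 NAND 1 = 1
w9 = NOT x6 = NOT 0 = 1
w10 = w9 NAND w2 = 1 NAND 1 = 0
w16 = w10 NAND w3 = 0 NAND 1 = 1

w4 = 1  w16 = 1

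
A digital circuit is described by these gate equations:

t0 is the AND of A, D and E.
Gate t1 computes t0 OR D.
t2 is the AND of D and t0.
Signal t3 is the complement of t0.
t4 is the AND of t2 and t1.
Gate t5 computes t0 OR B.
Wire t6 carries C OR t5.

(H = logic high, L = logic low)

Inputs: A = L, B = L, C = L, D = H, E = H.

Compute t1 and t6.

t1 = H, t6 = L

t0 = A AND D AND E = L AND H AND H = L
t1 = t0 OR D = L OR H = H
t5 = t0 OR B = L OR L = L
t6 = C OR t5 = L OR L = L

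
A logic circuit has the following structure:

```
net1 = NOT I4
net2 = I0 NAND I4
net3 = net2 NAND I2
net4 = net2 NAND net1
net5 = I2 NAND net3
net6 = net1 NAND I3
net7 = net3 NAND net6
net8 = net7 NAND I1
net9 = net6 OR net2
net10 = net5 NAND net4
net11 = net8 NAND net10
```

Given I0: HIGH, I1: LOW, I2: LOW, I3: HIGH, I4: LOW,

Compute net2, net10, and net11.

net1 = NOT I4 = NOT LOW = HIGH
net2 = I0 NAND I4 = HIGH NAND LOW = HIGH
net3 = net2 NAND I2 = HIGH NAND LOW = HIGH
net4 = net2 NAND net1 = HIGH NAND HIGH = LOW
net5 = I2 NAND net3 = LOW NAND HIGH = HIGH
net6 = net1 NAND I3 = HIGH NAND HIGH = LOW
net7 = net3 NAND net6 = HIGH NAND LOW = HIGH
net8 = net7 NAND I1 = HIGH NAND LOW = HIGH
net10 = net5 NAND net4 = HIGH NAND LOW = HIGH
net11 = net8 NAND net10 = HIGH NAND HIGH = LOW

net2 = HIGH, net10 = HIGH, net11 = LOW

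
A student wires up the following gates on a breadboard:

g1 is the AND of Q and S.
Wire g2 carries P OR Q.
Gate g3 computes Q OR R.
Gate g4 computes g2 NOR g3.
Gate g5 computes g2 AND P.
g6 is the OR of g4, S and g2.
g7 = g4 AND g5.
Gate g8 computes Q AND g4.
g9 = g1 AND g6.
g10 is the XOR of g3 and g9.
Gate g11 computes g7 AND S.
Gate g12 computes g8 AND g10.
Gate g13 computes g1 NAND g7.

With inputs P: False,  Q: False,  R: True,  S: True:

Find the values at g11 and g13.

g1 = Q AND S = False AND True = False
g2 = P OR Q = False OR False = False
g3 = Q OR R = False OR True = True
g4 = g2 NOR g3 = False NOR True = False
g5 = g2 AND P = False AND False = False
g7 = g4 AND g5 = False AND False = False
g11 = g7 AND S = False AND True = False
g13 = g1 NAND g7 = False NAND False = True

g11 = False, g13 = True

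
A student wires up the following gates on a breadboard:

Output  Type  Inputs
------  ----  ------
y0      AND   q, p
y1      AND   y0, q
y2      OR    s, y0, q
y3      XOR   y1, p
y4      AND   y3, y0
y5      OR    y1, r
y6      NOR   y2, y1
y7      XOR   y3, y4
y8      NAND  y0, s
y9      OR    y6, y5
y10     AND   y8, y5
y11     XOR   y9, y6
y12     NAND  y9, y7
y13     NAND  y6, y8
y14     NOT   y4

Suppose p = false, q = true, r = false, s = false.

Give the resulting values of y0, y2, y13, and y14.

y0 = q AND p = true AND false = false
y1 = y0 AND q = false AND true = false
y2 = s OR y0 OR q = false OR false OR true = true
y3 = y1 XOR p = false XOR false = false
y4 = y3 AND y0 = false AND false = false
y6 = y2 NOR y1 = true NOR false = false
y8 = y0 NAND s = false NAND false = true
y13 = y6 NAND y8 = false NAND true = true
y14 = NOT y4 = NOT false = true

y0 = false, y2 = true, y13 = true, y14 = true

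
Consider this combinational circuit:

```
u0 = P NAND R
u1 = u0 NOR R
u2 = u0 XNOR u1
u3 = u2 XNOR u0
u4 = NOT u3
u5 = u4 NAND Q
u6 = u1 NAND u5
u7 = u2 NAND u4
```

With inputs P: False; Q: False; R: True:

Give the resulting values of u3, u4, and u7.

u3 = False; u4 = True; u7 = True

u0 = P NAND R = False NAND True = True
u1 = u0 NOR R = True NOR True = False
u2 = u0 XNOR u1 = True XNOR False = False
u3 = u2 XNOR u0 = False XNOR True = False
u4 = NOT u3 = NOT False = True
u7 = u2 NAND u4 = False NAND True = True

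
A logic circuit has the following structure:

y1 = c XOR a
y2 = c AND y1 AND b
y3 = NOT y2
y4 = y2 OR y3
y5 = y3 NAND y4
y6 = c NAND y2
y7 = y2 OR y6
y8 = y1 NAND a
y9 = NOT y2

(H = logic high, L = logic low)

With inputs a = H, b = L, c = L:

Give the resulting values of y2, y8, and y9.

y2 = L; y8 = L; y9 = H

y1 = c XOR a = L XOR H = H
y2 = c AND y1 AND b = L AND H AND L = L
y8 = y1 NAND a = H NAND H = L
y9 = NOT y2 = NOT L = H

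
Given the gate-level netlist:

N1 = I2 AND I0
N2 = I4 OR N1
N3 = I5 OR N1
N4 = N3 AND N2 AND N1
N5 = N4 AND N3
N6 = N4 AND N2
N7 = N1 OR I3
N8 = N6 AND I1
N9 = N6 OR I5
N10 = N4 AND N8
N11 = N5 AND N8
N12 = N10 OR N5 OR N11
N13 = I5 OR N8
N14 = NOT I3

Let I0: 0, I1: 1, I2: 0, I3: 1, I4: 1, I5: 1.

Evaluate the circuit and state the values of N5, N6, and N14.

N5 = 0, N6 = 0, N14 = 0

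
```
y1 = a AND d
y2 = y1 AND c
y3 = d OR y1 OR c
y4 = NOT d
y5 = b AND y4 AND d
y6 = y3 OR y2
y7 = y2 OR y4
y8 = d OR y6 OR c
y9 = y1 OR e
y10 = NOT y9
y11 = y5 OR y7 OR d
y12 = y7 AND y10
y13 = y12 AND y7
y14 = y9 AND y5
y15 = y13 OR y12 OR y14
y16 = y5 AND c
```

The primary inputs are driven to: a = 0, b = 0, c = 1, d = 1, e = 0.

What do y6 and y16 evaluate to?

y1 = a AND d = 0 AND 1 = 0
y2 = y1 AND c = 0 AND 1 = 0
y3 = d OR y1 OR c = 1 OR 0 OR 1 = 1
y4 = NOT d = NOT 1 = 0
y5 = b AND y4 AND d = 0 AND 0 AND 1 = 0
y6 = y3 OR y2 = 1 OR 0 = 1
y16 = y5 AND c = 0 AND 1 = 0

y6 = 1; y16 = 0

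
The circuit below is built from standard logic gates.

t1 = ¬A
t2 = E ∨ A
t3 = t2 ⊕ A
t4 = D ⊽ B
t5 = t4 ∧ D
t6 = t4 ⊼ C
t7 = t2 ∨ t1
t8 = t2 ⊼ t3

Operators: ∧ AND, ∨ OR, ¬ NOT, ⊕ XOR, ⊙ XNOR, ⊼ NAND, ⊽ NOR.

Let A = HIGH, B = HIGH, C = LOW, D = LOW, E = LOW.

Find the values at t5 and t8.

t2 = E OR A = LOW OR HIGH = HIGH
t3 = t2 XOR A = HIGH XOR HIGH = LOW
t4 = D NOR B = LOW NOR HIGH = LOW
t5 = t4 AND D = LOW AND LOW = LOW
t8 = t2 NAND t3 = HIGH NAND LOW = HIGH

t5 = LOW, t8 = HIGH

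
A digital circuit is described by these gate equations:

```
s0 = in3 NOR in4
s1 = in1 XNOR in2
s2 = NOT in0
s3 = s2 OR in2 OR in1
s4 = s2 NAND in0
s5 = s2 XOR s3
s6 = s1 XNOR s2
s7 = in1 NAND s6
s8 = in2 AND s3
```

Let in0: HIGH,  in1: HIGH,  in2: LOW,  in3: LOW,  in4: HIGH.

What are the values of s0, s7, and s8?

s0 = in3 NOR in4 = LOW NOR HIGH = LOW
s1 = in1 XNOR in2 = HIGH XNOR LOW = LOW
s2 = NOT in0 = NOT HIGH = LOW
s3 = s2 OR in2 OR in1 = LOW OR LOW OR HIGH = HIGH
s6 = s1 XNOR s2 = LOW XNOR LOW = HIGH
s7 = in1 NAND s6 = HIGH NAND HIGH = LOW
s8 = in2 AND s3 = LOW AND HIGH = LOW

s0 = LOW  s7 = LOW  s8 = LOW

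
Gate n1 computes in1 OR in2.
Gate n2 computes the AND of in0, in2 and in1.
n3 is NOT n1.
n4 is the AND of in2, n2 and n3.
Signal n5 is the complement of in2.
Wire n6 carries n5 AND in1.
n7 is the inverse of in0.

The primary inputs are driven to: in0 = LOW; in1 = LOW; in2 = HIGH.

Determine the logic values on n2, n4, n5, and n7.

n2 = LOW, n4 = LOW, n5 = LOW, n7 = HIGH

n1 = in1 OR in2 = LOW OR HIGH = HIGH
n2 = in0 AND in2 AND in1 = LOW AND HIGH AND LOW = LOW
n3 = NOT n1 = NOT HIGH = LOW
n4 = in2 AND n2 AND n3 = HIGH AND LOW AND LOW = LOW
n5 = NOT in2 = NOT HIGH = LOW
n7 = NOT in0 = NOT LOW = HIGH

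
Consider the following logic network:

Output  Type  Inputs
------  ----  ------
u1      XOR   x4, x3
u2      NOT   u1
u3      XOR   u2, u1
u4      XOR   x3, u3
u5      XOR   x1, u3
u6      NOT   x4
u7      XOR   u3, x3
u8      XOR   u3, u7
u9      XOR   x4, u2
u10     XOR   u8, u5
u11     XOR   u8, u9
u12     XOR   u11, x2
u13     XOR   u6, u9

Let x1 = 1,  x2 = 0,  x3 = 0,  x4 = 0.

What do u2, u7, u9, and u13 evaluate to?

u2 = 1; u7 = 1; u9 = 1; u13 = 0

u1 = x4 XOR x3 = 0 XOR 0 = 0
u2 = NOT u1 = NOT 0 = 1
u3 = u2 XOR u1 = 1 XOR 0 = 1
u6 = NOT x4 = NOT 0 = 1
u7 = u3 XOR x3 = 1 XOR 0 = 1
u9 = x4 XOR u2 = 0 XOR 1 = 1
u13 = u6 XOR u9 = 1 XOR 1 = 0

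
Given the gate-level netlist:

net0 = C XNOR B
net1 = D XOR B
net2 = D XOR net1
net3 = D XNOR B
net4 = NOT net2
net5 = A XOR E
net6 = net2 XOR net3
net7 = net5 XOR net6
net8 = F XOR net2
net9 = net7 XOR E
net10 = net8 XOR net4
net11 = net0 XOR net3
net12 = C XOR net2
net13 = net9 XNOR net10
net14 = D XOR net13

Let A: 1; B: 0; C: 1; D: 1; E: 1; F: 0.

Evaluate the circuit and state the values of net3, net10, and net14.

net3 = 0, net10 = 1, net14 = 0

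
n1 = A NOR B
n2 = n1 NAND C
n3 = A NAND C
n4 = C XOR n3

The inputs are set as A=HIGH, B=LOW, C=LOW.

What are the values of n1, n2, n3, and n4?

n1 = A NOR B = HIGH NOR LOW = LOW
n2 = n1 NAND C = LOW NAND LOW = HIGH
n3 = A NAND C = HIGH NAND LOW = HIGH
n4 = C XOR n3 = LOW XOR HIGH = HIGH

n1 = LOW; n2 = HIGH; n3 = HIGH; n4 = HIGH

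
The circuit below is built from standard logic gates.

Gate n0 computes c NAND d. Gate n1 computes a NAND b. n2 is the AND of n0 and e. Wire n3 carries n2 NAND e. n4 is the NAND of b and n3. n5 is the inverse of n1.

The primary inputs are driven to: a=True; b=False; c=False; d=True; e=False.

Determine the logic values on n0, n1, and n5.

n0 = c NAND d = False NAND True = True
n1 = a NAND b = True NAND False = True
n5 = NOT n1 = NOT True = False

n0 = True; n1 = True; n5 = False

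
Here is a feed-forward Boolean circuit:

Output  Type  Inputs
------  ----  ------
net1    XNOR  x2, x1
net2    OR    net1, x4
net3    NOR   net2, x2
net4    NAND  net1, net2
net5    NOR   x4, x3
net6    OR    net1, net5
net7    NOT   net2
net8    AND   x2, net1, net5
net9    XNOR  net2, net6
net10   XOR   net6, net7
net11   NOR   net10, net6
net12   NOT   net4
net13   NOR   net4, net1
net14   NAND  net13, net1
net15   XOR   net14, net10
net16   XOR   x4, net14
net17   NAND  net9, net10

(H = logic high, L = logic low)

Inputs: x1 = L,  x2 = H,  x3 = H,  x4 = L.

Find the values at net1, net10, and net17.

net1 = L; net10 = H; net17 = L

net1 = x2 XNOR x1 = H XNOR L = L
net2 = net1 OR x4 = L OR L = L
net5 = x4 NOR x3 = L NOR H = L
net6 = net1 OR net5 = L OR L = L
net7 = NOT net2 = NOT L = H
net9 = net2 XNOR net6 = L XNOR L = H
net10 = net6 XOR net7 = L XOR H = H
net17 = net9 NAND net10 = H NAND H = L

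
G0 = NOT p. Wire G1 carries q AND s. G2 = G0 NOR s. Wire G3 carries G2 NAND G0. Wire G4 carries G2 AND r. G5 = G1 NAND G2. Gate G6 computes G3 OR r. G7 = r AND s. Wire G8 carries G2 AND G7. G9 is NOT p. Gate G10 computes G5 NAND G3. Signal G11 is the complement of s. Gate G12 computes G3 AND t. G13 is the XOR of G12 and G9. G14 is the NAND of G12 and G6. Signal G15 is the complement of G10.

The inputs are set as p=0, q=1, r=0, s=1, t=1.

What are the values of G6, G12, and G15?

G6 = 1, G12 = 1, G15 = 1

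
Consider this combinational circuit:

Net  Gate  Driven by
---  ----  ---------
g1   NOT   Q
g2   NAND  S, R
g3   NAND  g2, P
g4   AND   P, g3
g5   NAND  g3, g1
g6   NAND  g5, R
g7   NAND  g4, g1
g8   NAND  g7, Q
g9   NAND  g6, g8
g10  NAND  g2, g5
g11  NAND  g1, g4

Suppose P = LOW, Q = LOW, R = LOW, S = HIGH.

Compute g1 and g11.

g1 = NOT Q = NOT LOW = HIGH
g2 = S NAND R = HIGH NAND LOW = HIGH
g3 = g2 NAND P = HIGH NAND LOW = HIGH
g4 = P AND g3 = LOW AND HIGH = LOW
g11 = g1 NAND g4 = HIGH NAND LOW = HIGH

g1 = HIGH  g11 = HIGH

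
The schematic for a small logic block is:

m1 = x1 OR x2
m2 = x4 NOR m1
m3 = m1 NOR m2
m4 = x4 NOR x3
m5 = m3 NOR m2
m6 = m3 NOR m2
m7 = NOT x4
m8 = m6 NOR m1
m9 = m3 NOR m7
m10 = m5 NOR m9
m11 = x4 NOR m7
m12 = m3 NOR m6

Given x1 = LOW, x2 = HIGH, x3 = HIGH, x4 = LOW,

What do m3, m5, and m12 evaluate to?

m3 = LOW, m5 = HIGH, m12 = LOW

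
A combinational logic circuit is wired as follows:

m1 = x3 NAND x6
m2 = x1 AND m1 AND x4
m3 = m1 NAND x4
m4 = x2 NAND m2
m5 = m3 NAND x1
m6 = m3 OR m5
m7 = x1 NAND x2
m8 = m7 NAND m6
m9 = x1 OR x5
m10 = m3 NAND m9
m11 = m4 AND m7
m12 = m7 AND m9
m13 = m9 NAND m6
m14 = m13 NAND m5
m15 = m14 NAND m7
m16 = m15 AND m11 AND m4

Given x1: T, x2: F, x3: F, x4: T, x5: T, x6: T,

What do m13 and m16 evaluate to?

m1 = x3 NAND x6 = F NAND T = T
m2 = x1 AND m1 AND x4 = T AND T AND T = T
m3 = m1 NAND x4 = T NAND T = F
m4 = x2 NAND m2 = F NAND T = T
m5 = m3 NAND x1 = F NAND T = T
m6 = m3 OR m5 = F OR T = T
m7 = x1 NAND x2 = T NAND F = T
m9 = x1 OR x5 = T OR T = T
m11 = m4 AND m7 = T AND T = T
m13 = m9 NAND m6 = T NAND T = F
m14 = m13 NAND m5 = F NAND T = T
m15 = m14 NAND m7 = T NAND T = F
m16 = m15 AND m11 AND m4 = F AND T AND T = F

m13 = F  m16 = F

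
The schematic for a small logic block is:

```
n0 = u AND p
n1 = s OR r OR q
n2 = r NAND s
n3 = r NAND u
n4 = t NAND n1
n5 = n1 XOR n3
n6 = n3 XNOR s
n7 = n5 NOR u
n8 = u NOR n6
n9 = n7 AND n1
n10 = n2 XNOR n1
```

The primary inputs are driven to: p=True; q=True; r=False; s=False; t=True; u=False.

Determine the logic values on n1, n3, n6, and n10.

n1 = True, n3 = True, n6 = False, n10 = True

n1 = s OR r OR q = False OR False OR True = True
n2 = r NAND s = False NAND False = True
n3 = r NAND u = False NAND False = True
n6 = n3 XNOR s = True XNOR False = False
n10 = n2 XNOR n1 = True XNOR True = True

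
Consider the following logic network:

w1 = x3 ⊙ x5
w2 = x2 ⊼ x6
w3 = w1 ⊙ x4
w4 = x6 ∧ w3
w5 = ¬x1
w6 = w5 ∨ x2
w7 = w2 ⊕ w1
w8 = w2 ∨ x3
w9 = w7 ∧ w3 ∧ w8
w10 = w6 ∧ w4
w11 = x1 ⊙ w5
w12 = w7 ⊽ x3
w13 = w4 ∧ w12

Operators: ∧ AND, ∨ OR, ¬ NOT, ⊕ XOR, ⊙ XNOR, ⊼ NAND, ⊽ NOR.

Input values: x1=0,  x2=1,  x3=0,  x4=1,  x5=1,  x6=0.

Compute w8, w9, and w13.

w8 = 1, w9 = 0, w13 = 0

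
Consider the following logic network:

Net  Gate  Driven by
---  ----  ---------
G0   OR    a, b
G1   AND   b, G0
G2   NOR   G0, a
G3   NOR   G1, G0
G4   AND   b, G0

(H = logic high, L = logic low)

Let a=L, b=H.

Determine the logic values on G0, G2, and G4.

G0 = a OR b = L OR H = H
G2 = G0 NOR a = H NOR L = L
G4 = b AND G0 = H AND H = H

G0 = H, G2 = L, G4 = H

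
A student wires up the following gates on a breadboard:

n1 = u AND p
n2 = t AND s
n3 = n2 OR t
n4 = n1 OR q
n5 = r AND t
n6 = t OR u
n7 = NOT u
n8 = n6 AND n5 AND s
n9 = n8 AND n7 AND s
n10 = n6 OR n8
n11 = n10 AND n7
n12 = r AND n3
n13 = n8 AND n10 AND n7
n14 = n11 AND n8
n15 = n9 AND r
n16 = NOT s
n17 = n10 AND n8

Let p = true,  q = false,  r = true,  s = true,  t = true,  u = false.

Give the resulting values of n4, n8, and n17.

n1 = u AND p = false AND true = false
n4 = n1 OR q = false OR false = false
n5 = r AND t = true AND true = true
n6 = t OR u = true OR false = true
n8 = n6 AND n5 AND s = true AND true AND true = true
n10 = n6 OR n8 = true OR true = true
n17 = n10 AND n8 = true AND true = true

n4 = false, n8 = true, n17 = true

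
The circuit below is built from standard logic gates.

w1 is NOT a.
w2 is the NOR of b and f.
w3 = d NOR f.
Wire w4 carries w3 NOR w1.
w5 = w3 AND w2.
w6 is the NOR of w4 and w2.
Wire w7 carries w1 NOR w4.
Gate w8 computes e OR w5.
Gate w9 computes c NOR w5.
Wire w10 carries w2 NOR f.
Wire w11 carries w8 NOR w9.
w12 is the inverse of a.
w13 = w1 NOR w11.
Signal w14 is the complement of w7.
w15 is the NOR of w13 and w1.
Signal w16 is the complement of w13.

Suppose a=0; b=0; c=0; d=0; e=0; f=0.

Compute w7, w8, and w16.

w7 = 0; w8 = 1; w16 = 1

w1 = NOT a = NOT 0 = 1
w2 = b NOR f = 0 NOR 0 = 1
w3 = d NOR f = 0 NOR 0 = 1
w4 = w3 NOR w1 = 1 NOR 1 = 0
w5 = w3 AND w2 = 1 AND 1 = 1
w7 = w1 NOR w4 = 1 NOR 0 = 0
w8 = e OR w5 = 0 OR 1 = 1
w9 = c NOR w5 = 0 NOR 1 = 0
w11 = w8 NOR w9 = 1 NOR 0 = 0
w13 = w1 NOR w11 = 1 NOR 0 = 0
w16 = NOT w13 = NOT 0 = 1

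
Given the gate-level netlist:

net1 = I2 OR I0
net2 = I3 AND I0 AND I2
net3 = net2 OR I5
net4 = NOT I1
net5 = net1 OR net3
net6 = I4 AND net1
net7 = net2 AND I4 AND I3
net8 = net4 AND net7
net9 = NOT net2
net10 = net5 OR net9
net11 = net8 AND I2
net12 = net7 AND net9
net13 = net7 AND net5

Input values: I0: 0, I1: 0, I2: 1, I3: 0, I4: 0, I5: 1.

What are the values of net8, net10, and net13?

net8 = 0  net10 = 1  net13 = 0

net1 = I2 OR I0 = 1 OR 0 = 1
net2 = I3 AND I0 AND I2 = 0 AND 0 AND 1 = 0
net3 = net2 OR I5 = 0 OR 1 = 1
net4 = NOT I1 = NOT 0 = 1
net5 = net1 OR net3 = 1 OR 1 = 1
net7 = net2 AND I4 AND I3 = 0 AND 0 AND 0 = 0
net8 = net4 AND net7 = 1 AND 0 = 0
net9 = NOT net2 = NOT 0 = 1
net10 = net5 OR net9 = 1 OR 1 = 1
net13 = net7 AND net5 = 0 AND 1 = 0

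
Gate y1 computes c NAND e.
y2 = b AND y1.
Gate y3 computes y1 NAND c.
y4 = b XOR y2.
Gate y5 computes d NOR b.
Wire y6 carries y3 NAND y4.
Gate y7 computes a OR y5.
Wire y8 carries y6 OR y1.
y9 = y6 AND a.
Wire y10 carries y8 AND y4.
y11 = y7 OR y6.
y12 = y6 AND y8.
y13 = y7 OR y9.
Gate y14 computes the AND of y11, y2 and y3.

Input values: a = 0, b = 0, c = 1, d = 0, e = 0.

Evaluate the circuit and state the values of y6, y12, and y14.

y1 = c NAND e = 1 NAND 0 = 1
y2 = b AND y1 = 0 AND 1 = 0
y3 = y1 NAND c = 1 NAND 1 = 0
y4 = b XOR y2 = 0 XOR 0 = 0
y5 = d NOR b = 0 NOR 0 = 1
y6 = y3 NAND y4 = 0 NAND 0 = 1
y7 = a OR y5 = 0 OR 1 = 1
y8 = y6 OR y1 = 1 OR 1 = 1
y11 = y7 OR y6 = 1 OR 1 = 1
y12 = y6 AND y8 = 1 AND 1 = 1
y14 = y11 AND y2 AND y3 = 1 AND 0 AND 0 = 0

y6 = 1, y12 = 1, y14 = 0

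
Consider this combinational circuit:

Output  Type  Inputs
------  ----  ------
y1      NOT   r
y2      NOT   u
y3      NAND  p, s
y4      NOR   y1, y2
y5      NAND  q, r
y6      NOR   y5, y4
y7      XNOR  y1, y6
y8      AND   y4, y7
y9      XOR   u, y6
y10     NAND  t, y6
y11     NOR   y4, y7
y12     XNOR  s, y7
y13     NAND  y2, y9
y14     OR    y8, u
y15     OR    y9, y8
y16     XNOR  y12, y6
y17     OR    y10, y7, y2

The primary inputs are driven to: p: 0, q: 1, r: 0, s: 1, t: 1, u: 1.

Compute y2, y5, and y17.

y1 = NOT r = NOT 0 = 1
y2 = NOT u = NOT 1 = 0
y4 = y1 NOR y2 = 1 NOR 0 = 0
y5 = q NAND r = 1 NAND 0 = 1
y6 = y5 NOR y4 = 1 NOR 0 = 0
y7 = y1 XNOR y6 = 1 XNOR 0 = 0
y10 = t NAND y6 = 1 NAND 0 = 1
y17 = y10 OR y7 OR y2 = 1 OR 0 OR 0 = 1

y2 = 0  y5 = 1  y17 = 1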